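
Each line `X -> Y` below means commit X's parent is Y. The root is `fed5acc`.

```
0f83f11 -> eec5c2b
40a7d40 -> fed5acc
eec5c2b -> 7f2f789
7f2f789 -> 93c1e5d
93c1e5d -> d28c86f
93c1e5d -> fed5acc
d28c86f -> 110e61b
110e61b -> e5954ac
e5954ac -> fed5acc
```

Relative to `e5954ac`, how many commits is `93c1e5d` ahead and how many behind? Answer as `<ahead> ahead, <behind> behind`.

3 ahead, 0 behind

Reachable from 93c1e5d: {110e61b, 93c1e5d, d28c86f, e5954ac, fed5acc}.
Reachable from e5954ac: {e5954ac, fed5acc}.
Only in 93c1e5d's history (ahead): {110e61b, 93c1e5d, d28c86f} — 3.
Only in e5954ac's history (behind): {} — 0.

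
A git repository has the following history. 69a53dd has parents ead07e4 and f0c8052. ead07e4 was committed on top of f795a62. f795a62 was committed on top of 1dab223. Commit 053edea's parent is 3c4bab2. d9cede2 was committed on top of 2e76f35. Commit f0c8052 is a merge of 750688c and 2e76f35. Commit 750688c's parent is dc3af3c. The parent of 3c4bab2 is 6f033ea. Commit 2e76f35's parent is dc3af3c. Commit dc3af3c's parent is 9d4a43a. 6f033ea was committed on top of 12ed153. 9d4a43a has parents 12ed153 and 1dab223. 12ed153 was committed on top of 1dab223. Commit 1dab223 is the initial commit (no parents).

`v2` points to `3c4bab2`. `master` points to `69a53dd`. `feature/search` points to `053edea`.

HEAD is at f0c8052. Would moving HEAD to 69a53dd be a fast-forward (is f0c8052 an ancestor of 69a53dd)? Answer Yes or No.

A fast-forward from f0c8052 to 69a53dd is possible iff f0c8052 is an ancestor of 69a53dd.
Ancestors of 69a53dd: {12ed153, 1dab223, 2e76f35, 69a53dd, 750688c, 9d4a43a, dc3af3c, ead07e4, f0c8052, f795a62}.
f0c8052 is among them, so fast-forward is possible.

Yes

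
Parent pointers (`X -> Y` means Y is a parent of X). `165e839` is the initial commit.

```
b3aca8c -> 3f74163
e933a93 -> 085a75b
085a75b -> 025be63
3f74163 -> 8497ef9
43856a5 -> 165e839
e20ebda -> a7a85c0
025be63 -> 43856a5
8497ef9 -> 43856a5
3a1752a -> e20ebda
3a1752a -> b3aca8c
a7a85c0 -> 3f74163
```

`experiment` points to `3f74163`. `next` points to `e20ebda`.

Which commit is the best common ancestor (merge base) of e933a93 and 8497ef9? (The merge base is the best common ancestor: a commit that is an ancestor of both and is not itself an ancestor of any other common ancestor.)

Ancestors of e933a93: {025be63, 085a75b, 165e839, 43856a5, e933a93}.
Ancestors of 8497ef9: {165e839, 43856a5, 8497ef9}.
Common ancestors: {165e839, 43856a5}.
Among these, 43856a5 is not an ancestor of any other common ancestor — it is the merge base.

43856a5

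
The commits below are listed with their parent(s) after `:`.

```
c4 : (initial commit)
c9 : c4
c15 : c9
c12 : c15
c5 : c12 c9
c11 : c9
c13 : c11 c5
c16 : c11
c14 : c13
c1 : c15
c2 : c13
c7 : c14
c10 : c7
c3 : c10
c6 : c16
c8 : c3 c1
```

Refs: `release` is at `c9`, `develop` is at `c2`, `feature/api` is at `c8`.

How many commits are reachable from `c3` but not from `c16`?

8

Reachable from c3: {c10, c11, c12, c13, c14, c15, c3, c4, c5, c7, c9}.
Reachable from c16: {c11, c16, c4, c9}.
In c3's history but not c16's: {c10, c12, c13, c14, c15, c3, c5, c7} — 8 commits.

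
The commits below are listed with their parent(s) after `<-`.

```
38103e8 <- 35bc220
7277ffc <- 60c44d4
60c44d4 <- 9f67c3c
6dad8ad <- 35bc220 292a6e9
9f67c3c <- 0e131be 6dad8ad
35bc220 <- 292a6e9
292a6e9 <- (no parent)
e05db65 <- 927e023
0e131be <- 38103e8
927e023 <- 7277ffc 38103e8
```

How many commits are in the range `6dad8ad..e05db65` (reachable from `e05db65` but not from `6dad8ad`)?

Reachable from e05db65: {0e131be, 292a6e9, 35bc220, 38103e8, 60c44d4, 6dad8ad, 7277ffc, 927e023, 9f67c3c, e05db65}.
Reachable from 6dad8ad: {292a6e9, 35bc220, 6dad8ad}.
In e05db65's history but not 6dad8ad's: {0e131be, 38103e8, 60c44d4, 7277ffc, 927e023, 9f67c3c, e05db65} — 7 commits.

7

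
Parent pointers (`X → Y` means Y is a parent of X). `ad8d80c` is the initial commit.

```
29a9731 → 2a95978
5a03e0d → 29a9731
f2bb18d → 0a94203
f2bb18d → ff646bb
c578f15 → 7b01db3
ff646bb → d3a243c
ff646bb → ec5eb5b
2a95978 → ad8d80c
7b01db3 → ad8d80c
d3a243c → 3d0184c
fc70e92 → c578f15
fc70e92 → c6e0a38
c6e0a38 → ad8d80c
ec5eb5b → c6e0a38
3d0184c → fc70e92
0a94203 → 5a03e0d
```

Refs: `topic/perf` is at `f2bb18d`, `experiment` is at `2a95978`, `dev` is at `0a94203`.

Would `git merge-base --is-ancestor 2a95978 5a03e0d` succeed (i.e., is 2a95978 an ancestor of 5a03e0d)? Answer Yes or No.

Yes

Ancestors of 5a03e0d (commits reachable by following parents): {29a9731, 2a95978, 5a03e0d, ad8d80c}.
2a95978 is in that set, so it is an ancestor of 5a03e0d.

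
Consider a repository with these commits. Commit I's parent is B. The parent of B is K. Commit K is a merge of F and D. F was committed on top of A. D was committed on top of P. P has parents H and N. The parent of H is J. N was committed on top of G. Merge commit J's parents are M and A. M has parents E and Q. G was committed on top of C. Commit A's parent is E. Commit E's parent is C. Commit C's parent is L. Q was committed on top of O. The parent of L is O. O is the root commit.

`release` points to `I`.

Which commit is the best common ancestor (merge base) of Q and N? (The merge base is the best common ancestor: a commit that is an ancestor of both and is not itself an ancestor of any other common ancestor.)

Ancestors of Q: {O, Q}.
Ancestors of N: {C, G, L, N, O}.
Common ancestors: {O}.
The only common ancestor is O, so it is the merge base.

O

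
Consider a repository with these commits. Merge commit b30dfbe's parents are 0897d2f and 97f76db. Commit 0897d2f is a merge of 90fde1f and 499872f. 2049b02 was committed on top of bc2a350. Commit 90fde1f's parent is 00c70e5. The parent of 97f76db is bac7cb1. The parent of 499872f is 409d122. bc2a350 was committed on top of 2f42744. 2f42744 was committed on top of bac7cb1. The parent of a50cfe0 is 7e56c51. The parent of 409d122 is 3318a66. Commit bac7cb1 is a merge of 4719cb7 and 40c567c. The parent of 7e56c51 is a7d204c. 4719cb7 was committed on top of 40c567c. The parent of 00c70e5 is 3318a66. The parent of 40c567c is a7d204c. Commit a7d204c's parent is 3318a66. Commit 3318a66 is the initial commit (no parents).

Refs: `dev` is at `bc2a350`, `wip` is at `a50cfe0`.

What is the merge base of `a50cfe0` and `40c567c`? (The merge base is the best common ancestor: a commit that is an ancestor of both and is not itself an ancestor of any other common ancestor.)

a7d204c

Ancestors of a50cfe0: {3318a66, 7e56c51, a50cfe0, a7d204c}.
Ancestors of 40c567c: {3318a66, 40c567c, a7d204c}.
Common ancestors: {3318a66, a7d204c}.
Among these, a7d204c is not an ancestor of any other common ancestor — it is the merge base.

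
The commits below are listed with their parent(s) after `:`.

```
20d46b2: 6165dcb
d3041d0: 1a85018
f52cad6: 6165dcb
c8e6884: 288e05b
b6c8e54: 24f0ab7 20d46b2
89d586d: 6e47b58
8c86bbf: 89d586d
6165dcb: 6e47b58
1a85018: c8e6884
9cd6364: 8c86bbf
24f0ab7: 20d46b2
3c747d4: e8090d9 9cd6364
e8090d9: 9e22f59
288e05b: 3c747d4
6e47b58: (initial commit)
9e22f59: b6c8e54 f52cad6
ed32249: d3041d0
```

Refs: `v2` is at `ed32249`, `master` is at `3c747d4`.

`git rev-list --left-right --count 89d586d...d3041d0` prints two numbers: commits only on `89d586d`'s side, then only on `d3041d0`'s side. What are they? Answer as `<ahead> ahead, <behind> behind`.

Reachable from 89d586d: {6e47b58, 89d586d}.
Reachable from d3041d0: {1a85018, 20d46b2, 24f0ab7, 288e05b, 3c747d4, 6165dcb, 6e47b58, 89d586d, 8c86bbf, 9cd6364, 9e22f59, b6c8e54, c8e6884, d3041d0, e8090d9, f52cad6}.
Only in 89d586d's history (ahead): {} — 0.
Only in d3041d0's history (behind): {1a85018, 20d46b2, 24f0ab7, 288e05b, 3c747d4, 6165dcb, 8c86bbf, 9cd6364, 9e22f59, b6c8e54, c8e6884, d3041d0, e8090d9, f52cad6} — 14.

0 ahead, 14 behind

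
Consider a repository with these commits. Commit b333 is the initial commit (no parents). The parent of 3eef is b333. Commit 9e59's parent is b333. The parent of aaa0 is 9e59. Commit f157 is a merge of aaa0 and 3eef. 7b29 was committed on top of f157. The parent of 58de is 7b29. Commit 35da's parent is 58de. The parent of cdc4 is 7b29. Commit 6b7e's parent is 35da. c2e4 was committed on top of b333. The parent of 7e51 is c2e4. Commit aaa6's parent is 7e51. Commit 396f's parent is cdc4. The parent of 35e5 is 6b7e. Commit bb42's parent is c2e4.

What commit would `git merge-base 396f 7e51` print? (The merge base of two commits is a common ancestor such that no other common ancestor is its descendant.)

Ancestors of 396f: {396f, 3eef, 7b29, 9e59, aaa0, b333, cdc4, f157}.
Ancestors of 7e51: {7e51, b333, c2e4}.
Common ancestors: {b333}.
The only common ancestor is b333, so it is the merge base.

b333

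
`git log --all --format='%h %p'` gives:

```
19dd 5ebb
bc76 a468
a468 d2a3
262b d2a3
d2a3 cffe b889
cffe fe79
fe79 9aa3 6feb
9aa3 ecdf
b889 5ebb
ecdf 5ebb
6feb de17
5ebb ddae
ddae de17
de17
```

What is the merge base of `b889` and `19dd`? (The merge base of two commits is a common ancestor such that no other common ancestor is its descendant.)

Ancestors of b889: {5ebb, b889, ddae, de17}.
Ancestors of 19dd: {19dd, 5ebb, ddae, de17}.
Common ancestors: {5ebb, ddae, de17}.
Among these, 5ebb is not an ancestor of any other common ancestor — it is the merge base.

5ebb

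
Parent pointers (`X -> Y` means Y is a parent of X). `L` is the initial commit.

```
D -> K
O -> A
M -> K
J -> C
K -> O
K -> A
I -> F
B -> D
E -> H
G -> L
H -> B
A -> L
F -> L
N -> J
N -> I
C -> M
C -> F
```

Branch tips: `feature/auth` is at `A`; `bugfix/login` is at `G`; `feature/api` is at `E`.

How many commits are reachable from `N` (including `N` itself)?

Walking parent pointers from N: reachable set = {A, C, F, I, J, K, L, M, N, O}.
That is 10 commits.

10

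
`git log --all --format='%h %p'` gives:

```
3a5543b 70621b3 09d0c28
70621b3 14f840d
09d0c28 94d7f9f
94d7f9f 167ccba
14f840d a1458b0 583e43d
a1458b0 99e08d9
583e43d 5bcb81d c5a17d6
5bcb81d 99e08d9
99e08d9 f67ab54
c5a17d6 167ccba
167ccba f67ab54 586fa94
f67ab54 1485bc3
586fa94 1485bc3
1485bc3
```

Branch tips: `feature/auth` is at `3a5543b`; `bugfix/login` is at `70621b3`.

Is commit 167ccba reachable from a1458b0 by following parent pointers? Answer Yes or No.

No

Ancestors of a1458b0: {1485bc3, 99e08d9, a1458b0, f67ab54}.
167ccba is not in that set, so it is not an ancestor of a1458b0.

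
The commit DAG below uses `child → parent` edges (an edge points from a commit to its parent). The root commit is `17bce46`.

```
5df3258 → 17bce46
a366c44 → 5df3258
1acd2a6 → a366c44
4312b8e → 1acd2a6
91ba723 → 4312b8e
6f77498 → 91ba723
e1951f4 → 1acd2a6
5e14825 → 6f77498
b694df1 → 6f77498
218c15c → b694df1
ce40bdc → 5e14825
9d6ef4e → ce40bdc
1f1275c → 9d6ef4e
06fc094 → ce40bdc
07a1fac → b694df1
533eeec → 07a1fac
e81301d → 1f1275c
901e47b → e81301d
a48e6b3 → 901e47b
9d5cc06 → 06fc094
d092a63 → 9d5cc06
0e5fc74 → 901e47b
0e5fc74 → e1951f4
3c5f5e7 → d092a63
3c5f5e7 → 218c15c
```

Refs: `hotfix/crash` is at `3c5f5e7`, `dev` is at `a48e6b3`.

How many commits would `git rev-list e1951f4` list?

5

Walking parent pointers from e1951f4: reachable set = {17bce46, 1acd2a6, 5df3258, a366c44, e1951f4}.
That is 5 commits.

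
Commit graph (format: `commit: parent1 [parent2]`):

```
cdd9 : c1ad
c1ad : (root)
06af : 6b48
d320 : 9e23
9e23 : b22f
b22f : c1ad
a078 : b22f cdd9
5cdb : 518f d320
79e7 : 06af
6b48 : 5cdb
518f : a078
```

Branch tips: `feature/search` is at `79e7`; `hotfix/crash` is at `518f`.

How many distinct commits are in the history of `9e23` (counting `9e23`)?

3

Walking parent pointers from 9e23: reachable set = {9e23, b22f, c1ad}.
That is 3 commits.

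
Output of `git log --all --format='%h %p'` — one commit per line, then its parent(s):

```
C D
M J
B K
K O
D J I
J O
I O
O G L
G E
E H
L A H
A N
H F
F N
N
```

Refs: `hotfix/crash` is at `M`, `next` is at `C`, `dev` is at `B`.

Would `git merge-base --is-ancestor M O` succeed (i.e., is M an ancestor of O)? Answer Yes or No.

Ancestors of O: {A, E, F, G, H, L, N, O}.
M is not in that set, so it is not an ancestor of O.

No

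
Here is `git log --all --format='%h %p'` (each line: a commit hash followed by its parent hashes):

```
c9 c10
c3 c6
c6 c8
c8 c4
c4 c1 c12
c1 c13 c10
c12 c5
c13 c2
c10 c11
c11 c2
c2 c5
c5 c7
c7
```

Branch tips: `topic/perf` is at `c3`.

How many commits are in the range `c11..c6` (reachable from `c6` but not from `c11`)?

Reachable from c6: {c1, c10, c11, c12, c13, c2, c4, c5, c6, c7, c8}.
Reachable from c11: {c11, c2, c5, c7}.
In c6's history but not c11's: {c1, c10, c12, c13, c4, c6, c8} — 7 commits.

7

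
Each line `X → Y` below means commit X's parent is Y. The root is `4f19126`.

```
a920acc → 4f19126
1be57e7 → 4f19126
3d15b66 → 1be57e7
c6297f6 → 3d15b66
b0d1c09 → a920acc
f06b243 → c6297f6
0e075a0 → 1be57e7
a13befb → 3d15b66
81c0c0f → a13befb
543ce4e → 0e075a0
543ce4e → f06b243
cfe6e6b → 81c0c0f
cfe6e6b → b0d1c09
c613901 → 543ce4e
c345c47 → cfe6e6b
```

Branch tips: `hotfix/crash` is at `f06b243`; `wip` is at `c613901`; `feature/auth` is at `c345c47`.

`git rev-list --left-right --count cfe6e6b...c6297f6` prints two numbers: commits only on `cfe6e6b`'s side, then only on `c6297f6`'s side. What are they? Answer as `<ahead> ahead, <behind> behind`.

Reachable from cfe6e6b: {1be57e7, 3d15b66, 4f19126, 81c0c0f, a13befb, a920acc, b0d1c09, cfe6e6b}.
Reachable from c6297f6: {1be57e7, 3d15b66, 4f19126, c6297f6}.
Only in cfe6e6b's history (ahead): {81c0c0f, a13befb, a920acc, b0d1c09, cfe6e6b} — 5.
Only in c6297f6's history (behind): {c6297f6} — 1.

5 ahead, 1 behind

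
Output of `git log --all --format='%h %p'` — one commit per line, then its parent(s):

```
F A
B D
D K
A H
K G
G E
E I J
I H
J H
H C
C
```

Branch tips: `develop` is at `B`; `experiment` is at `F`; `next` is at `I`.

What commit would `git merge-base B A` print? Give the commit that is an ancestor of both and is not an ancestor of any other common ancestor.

Ancestors of B: {B, C, D, E, G, H, I, J, K}.
Ancestors of A: {A, C, H}.
Common ancestors: {C, H}.
Among these, H is not an ancestor of any other common ancestor — it is the merge base.

H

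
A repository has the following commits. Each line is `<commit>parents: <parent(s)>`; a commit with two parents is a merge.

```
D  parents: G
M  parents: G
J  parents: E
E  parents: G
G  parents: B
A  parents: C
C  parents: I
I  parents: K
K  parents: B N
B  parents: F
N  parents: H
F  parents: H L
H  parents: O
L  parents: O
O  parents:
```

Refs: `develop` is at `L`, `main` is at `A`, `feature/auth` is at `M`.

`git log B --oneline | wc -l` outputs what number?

Walking parent pointers from B: reachable set = {B, F, H, L, O}.
That is 5 commits.

5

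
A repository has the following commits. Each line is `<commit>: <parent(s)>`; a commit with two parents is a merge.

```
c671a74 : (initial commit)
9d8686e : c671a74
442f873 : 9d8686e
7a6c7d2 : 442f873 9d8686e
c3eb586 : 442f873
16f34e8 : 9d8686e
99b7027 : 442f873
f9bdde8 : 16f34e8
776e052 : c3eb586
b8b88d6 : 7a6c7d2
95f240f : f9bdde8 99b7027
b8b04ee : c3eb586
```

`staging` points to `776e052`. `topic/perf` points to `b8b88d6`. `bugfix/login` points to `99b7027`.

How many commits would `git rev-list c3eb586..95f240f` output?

4

Reachable from 95f240f: {16f34e8, 442f873, 95f240f, 99b7027, 9d8686e, c671a74, f9bdde8}.
Reachable from c3eb586: {442f873, 9d8686e, c3eb586, c671a74}.
In 95f240f's history but not c3eb586's: {16f34e8, 95f240f, 99b7027, f9bdde8} — 4 commits.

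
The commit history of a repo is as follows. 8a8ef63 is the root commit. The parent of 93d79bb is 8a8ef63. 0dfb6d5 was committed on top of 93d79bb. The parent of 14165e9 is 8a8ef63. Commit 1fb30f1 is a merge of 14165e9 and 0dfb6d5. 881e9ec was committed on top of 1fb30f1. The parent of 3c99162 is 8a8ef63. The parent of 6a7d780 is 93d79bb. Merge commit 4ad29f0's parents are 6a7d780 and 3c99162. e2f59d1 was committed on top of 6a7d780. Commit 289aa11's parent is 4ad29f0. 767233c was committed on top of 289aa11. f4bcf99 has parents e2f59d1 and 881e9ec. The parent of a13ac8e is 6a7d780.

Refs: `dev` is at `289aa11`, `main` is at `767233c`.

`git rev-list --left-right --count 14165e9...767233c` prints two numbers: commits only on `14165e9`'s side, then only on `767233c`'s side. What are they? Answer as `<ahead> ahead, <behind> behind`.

Reachable from 14165e9: {14165e9, 8a8ef63}.
Reachable from 767233c: {289aa11, 3c99162, 4ad29f0, 6a7d780, 767233c, 8a8ef63, 93d79bb}.
Only in 14165e9's history (ahead): {14165e9} — 1.
Only in 767233c's history (behind): {289aa11, 3c99162, 4ad29f0, 6a7d780, 767233c, 93d79bb} — 6.

1 ahead, 6 behind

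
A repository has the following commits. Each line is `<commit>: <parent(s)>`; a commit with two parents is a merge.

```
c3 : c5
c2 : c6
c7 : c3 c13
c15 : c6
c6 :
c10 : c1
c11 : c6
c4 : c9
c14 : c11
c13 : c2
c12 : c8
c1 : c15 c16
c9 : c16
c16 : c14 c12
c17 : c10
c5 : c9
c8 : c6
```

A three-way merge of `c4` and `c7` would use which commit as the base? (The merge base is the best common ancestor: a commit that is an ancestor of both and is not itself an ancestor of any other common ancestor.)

c9

Ancestors of c4: {c11, c12, c14, c16, c4, c6, c8, c9}.
Ancestors of c7: {c11, c12, c13, c14, c16, c2, c3, c5, c6, c7, c8, c9}.
Common ancestors: {c11, c12, c14, c16, c6, c8, c9}.
Among these, c9 is not an ancestor of any other common ancestor — it is the merge base.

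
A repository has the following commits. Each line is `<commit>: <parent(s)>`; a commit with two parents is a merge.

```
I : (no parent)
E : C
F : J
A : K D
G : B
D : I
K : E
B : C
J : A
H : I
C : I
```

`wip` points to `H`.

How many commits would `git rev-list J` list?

Walking parent pointers from J: reachable set = {A, C, D, E, I, J, K}.
That is 7 commits.

7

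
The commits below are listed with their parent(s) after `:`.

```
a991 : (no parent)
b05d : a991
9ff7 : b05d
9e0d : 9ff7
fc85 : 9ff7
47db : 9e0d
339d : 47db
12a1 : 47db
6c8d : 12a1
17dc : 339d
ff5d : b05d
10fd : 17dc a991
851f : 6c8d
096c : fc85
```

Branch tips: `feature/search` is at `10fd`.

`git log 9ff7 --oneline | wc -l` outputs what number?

3

Walking parent pointers from 9ff7: reachable set = {9ff7, a991, b05d}.
That is 3 commits.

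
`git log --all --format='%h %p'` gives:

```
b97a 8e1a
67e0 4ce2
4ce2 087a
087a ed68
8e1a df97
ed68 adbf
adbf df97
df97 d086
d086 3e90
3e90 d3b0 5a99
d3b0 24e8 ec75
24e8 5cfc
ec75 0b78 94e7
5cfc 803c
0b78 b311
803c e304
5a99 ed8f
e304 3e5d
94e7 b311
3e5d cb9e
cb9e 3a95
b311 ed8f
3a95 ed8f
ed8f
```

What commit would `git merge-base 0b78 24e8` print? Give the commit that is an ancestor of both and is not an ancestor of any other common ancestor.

ed8f

Ancestors of 0b78: {0b78, b311, ed8f}.
Ancestors of 24e8: {24e8, 3a95, 3e5d, 5cfc, 803c, cb9e, e304, ed8f}.
Common ancestors: {ed8f}.
The only common ancestor is ed8f, so it is the merge base.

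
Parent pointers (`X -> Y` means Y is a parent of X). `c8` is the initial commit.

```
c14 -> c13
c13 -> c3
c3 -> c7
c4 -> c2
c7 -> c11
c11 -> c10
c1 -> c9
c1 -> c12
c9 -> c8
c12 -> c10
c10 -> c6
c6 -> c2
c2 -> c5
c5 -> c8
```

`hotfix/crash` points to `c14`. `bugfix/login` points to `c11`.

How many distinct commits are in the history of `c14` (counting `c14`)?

Walking parent pointers from c14: reachable set = {c10, c11, c13, c14, c2, c3, c5, c6, c7, c8}.
That is 10 commits.

10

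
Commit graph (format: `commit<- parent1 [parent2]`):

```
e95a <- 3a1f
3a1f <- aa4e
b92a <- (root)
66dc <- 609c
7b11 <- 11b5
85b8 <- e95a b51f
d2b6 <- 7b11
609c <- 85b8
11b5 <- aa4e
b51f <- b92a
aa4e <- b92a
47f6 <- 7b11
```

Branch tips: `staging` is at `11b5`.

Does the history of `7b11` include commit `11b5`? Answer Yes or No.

Ancestors of 7b11 (commits reachable by following parents): {11b5, 7b11, aa4e, b92a}.
11b5 is in that set, so it is an ancestor of 7b11.

Yes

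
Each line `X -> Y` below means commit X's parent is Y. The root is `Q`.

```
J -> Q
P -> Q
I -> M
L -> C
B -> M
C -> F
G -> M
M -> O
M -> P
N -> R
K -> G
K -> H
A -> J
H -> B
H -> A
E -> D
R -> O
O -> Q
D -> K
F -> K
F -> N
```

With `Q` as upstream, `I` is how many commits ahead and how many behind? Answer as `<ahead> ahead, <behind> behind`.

4 ahead, 0 behind

Reachable from I: {I, M, O, P, Q}.
Reachable from Q: {Q}.
Only in I's history (ahead): {I, M, O, P} — 4.
Only in Q's history (behind): {} — 0.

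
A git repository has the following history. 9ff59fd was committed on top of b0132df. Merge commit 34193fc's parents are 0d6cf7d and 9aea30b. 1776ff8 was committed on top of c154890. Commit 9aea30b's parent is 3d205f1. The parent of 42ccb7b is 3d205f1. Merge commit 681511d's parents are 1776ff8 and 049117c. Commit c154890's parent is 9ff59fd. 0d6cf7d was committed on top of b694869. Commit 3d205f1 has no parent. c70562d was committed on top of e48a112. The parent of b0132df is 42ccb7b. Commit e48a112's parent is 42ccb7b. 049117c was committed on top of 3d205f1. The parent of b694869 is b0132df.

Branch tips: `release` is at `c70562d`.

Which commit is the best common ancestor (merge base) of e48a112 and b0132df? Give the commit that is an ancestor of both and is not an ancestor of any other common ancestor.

Ancestors of e48a112: {3d205f1, 42ccb7b, e48a112}.
Ancestors of b0132df: {3d205f1, 42ccb7b, b0132df}.
Common ancestors: {3d205f1, 42ccb7b}.
Among these, 42ccb7b is not an ancestor of any other common ancestor — it is the merge base.

42ccb7b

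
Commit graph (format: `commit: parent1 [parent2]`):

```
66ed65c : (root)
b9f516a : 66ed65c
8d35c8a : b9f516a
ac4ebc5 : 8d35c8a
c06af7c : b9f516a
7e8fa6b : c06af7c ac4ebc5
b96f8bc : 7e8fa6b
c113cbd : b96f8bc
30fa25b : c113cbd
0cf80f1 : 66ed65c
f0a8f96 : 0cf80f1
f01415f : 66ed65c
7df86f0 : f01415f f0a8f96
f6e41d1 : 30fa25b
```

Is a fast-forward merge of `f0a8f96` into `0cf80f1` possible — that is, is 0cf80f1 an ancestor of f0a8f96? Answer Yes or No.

Yes

A fast-forward from 0cf80f1 to f0a8f96 is possible iff 0cf80f1 is an ancestor of f0a8f96.
Ancestors of f0a8f96: {0cf80f1, 66ed65c, f0a8f96}.
0cf80f1 is among them, so fast-forward is possible.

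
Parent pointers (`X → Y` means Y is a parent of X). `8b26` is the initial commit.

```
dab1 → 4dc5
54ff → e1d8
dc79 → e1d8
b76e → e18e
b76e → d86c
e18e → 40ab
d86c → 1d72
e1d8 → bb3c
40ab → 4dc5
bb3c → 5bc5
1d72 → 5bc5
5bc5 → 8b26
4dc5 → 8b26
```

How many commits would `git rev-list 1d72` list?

3

Walking parent pointers from 1d72: reachable set = {1d72, 5bc5, 8b26}.
That is 3 commits.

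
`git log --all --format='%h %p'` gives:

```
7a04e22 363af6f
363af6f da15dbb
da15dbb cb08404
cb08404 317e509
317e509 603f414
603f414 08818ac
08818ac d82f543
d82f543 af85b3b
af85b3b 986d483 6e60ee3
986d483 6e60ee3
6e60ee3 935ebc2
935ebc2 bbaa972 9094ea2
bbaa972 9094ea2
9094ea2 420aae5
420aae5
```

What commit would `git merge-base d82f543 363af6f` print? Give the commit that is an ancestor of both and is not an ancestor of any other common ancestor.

d82f543

Ancestors of d82f543: {420aae5, 6e60ee3, 9094ea2, 935ebc2, 986d483, af85b3b, bbaa972, d82f543}.
Ancestors of 363af6f: {08818ac, 317e509, 363af6f, 420aae5, 603f414, 6e60ee3, 9094ea2, 935ebc2, 986d483, af85b3b, bbaa972, cb08404, d82f543, da15dbb}.
Common ancestors: {420aae5, 6e60ee3, 9094ea2, 935ebc2, 986d483, af85b3b, bbaa972, d82f543}.
Among these, d82f543 is not an ancestor of any other common ancestor — it is the merge base.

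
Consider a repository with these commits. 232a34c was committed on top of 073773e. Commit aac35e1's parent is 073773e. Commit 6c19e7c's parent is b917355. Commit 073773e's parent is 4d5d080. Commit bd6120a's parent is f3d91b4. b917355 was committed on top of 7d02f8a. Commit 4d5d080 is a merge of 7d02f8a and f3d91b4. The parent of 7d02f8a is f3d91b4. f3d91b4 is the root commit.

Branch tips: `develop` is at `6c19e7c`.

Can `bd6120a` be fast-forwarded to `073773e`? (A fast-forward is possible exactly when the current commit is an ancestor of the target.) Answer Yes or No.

A fast-forward from bd6120a to 073773e is possible iff bd6120a is an ancestor of 073773e.
Ancestors of 073773e: {073773e, 4d5d080, 7d02f8a, f3d91b4}.
bd6120a is not among them, so fast-forward is not possible.

No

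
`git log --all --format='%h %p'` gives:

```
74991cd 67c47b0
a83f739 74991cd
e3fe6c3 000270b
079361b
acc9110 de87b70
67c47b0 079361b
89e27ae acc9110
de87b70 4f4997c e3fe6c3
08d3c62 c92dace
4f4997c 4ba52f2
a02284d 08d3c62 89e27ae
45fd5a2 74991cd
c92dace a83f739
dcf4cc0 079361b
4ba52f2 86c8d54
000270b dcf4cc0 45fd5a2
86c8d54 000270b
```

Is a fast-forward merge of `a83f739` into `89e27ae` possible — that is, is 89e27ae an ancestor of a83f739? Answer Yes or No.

A fast-forward from 89e27ae to a83f739 is possible iff 89e27ae is an ancestor of a83f739.
Ancestors of a83f739: {079361b, 67c47b0, 74991cd, a83f739}.
89e27ae is not among them, so fast-forward is not possible.

No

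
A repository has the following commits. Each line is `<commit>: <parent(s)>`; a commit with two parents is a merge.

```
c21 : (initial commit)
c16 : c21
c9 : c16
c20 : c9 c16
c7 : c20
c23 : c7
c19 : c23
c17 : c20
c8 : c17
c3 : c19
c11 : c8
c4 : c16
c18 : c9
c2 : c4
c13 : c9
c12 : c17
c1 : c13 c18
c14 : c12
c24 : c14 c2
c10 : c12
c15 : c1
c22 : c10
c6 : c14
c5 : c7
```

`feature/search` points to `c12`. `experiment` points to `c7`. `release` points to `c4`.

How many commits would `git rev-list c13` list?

4

Walking parent pointers from c13: reachable set = {c13, c16, c21, c9}.
That is 4 commits.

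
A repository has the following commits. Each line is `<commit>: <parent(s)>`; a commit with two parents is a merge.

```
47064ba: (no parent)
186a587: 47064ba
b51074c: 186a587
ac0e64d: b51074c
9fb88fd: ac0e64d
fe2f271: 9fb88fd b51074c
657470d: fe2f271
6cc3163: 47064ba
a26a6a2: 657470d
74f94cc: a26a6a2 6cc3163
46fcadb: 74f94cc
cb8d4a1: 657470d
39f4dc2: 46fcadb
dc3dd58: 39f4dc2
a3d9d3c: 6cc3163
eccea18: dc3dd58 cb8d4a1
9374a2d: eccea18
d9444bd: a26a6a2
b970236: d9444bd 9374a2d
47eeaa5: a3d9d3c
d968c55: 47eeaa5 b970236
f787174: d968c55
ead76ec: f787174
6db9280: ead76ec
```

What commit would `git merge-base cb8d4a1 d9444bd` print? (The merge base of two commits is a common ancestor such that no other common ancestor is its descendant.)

657470d

Ancestors of cb8d4a1: {186a587, 47064ba, 657470d, 9fb88fd, ac0e64d, b51074c, cb8d4a1, fe2f271}.
Ancestors of d9444bd: {186a587, 47064ba, 657470d, 9fb88fd, a26a6a2, ac0e64d, b51074c, d9444bd, fe2f271}.
Common ancestors: {186a587, 47064ba, 657470d, 9fb88fd, ac0e64d, b51074c, fe2f271}.
Among these, 657470d is not an ancestor of any other common ancestor — it is the merge base.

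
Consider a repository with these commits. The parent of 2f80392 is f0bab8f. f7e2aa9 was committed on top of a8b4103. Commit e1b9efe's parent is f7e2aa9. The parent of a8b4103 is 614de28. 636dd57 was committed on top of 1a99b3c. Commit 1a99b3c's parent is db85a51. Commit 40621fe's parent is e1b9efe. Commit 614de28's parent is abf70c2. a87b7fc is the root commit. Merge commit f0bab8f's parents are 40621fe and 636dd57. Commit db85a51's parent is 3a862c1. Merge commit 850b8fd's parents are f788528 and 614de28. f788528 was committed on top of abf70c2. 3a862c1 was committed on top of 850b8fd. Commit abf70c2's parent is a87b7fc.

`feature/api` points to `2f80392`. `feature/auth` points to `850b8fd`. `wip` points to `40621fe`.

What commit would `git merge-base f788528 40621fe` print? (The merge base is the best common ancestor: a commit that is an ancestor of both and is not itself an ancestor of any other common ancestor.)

Ancestors of f788528: {a87b7fc, abf70c2, f788528}.
Ancestors of 40621fe: {40621fe, 614de28, a87b7fc, a8b4103, abf70c2, e1b9efe, f7e2aa9}.
Common ancestors: {a87b7fc, abf70c2}.
Among these, abf70c2 is not an ancestor of any other common ancestor — it is the merge base.

abf70c2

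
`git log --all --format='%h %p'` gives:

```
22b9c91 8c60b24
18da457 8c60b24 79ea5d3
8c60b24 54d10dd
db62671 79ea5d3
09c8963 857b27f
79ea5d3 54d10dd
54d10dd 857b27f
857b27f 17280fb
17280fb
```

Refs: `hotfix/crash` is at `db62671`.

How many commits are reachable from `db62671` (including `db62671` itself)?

5

Walking parent pointers from db62671: reachable set = {17280fb, 54d10dd, 79ea5d3, 857b27f, db62671}.
That is 5 commits.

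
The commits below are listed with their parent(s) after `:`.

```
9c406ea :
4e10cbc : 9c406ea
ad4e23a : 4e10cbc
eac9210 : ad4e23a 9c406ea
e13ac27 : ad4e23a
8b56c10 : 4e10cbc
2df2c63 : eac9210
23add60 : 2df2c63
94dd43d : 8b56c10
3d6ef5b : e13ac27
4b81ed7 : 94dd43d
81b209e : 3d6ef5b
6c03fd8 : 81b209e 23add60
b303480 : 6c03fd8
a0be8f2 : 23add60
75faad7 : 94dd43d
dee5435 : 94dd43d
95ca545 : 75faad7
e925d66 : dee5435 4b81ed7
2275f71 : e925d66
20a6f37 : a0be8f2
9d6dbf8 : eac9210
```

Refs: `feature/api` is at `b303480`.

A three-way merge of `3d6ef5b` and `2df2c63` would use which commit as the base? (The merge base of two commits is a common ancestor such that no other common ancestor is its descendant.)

Ancestors of 3d6ef5b: {3d6ef5b, 4e10cbc, 9c406ea, ad4e23a, e13ac27}.
Ancestors of 2df2c63: {2df2c63, 4e10cbc, 9c406ea, ad4e23a, eac9210}.
Common ancestors: {4e10cbc, 9c406ea, ad4e23a}.
Among these, ad4e23a is not an ancestor of any other common ancestor — it is the merge base.

ad4e23a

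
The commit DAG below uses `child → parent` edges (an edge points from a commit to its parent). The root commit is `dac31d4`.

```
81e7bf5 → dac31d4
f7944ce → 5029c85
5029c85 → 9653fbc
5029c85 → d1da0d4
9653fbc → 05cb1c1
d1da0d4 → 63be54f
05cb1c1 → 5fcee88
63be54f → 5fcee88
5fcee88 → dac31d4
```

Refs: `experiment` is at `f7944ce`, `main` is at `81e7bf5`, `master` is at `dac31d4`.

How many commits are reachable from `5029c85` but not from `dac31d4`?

Reachable from 5029c85: {05cb1c1, 5029c85, 5fcee88, 63be54f, 9653fbc, d1da0d4, dac31d4}.
Reachable from dac31d4: {dac31d4}.
In 5029c85's history but not dac31d4's: {05cb1c1, 5029c85, 5fcee88, 63be54f, 9653fbc, d1da0d4} — 6 commits.

6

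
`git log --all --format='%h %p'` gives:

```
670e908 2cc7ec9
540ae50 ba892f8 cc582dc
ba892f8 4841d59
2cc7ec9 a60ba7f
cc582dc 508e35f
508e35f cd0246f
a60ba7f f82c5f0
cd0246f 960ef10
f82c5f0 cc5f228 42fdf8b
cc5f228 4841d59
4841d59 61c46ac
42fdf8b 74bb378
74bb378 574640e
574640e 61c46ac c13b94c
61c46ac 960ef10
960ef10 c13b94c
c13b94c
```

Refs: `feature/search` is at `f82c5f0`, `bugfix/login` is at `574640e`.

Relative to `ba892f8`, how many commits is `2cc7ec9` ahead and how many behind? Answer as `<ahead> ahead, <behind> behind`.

7 ahead, 1 behind

Reachable from 2cc7ec9: {2cc7ec9, 42fdf8b, 4841d59, 574640e, 61c46ac, 74bb378, 960ef10, a60ba7f, c13b94c, cc5f228, f82c5f0}.
Reachable from ba892f8: {4841d59, 61c46ac, 960ef10, ba892f8, c13b94c}.
Only in 2cc7ec9's history (ahead): {2cc7ec9, 42fdf8b, 574640e, 74bb378, a60ba7f, cc5f228, f82c5f0} — 7.
Only in ba892f8's history (behind): {ba892f8} — 1.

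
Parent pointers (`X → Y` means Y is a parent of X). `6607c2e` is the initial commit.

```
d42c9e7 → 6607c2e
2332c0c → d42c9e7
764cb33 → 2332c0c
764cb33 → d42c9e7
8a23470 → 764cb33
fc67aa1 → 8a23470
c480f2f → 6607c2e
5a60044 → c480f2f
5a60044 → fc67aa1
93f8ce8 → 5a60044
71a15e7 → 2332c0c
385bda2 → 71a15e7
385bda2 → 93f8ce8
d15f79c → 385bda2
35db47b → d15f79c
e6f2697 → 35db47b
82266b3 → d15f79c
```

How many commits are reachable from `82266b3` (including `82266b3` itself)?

13

Walking parent pointers from 82266b3: reachable set = {2332c0c, 385bda2, 5a60044, 6607c2e, 71a15e7, 764cb33, 82266b3, 8a23470, 93f8ce8, c480f2f, d15f79c, d42c9e7, fc67aa1}.
That is 13 commits.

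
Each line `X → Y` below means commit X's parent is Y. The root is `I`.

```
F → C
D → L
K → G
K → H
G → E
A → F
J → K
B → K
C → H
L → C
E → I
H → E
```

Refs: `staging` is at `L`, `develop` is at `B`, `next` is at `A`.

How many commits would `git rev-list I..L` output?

4

Reachable from L: {C, E, H, I, L}.
Reachable from I: {I}.
In L's history but not I's: {C, E, H, L} — 4 commits.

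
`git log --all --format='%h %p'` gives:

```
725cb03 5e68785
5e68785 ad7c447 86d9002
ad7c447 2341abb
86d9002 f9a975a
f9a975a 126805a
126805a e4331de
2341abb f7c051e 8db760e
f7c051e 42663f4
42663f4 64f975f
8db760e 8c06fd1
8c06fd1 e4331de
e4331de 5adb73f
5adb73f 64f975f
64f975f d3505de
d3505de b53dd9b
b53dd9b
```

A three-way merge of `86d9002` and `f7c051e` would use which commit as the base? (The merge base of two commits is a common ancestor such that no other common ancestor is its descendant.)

64f975f

Ancestors of 86d9002: {126805a, 5adb73f, 64f975f, 86d9002, b53dd9b, d3505de, e4331de, f9a975a}.
Ancestors of f7c051e: {42663f4, 64f975f, b53dd9b, d3505de, f7c051e}.
Common ancestors: {64f975f, b53dd9b, d3505de}.
Among these, 64f975f is not an ancestor of any other common ancestor — it is the merge base.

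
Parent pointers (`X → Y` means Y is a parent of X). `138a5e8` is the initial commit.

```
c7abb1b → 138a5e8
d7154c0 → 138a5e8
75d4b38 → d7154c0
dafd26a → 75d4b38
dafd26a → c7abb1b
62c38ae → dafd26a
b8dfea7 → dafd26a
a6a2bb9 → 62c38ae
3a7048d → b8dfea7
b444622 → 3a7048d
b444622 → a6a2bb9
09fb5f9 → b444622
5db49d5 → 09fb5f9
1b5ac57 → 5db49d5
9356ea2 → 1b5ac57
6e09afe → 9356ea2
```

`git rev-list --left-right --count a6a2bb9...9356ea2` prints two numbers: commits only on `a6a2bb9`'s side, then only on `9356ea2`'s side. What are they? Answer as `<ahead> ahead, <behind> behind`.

0 ahead, 7 behind

Reachable from a6a2bb9: {138a5e8, 62c38ae, 75d4b38, a6a2bb9, c7abb1b, d7154c0, dafd26a}.
Reachable from 9356ea2: {09fb5f9, 138a5e8, 1b5ac57, 3a7048d, 5db49d5, 62c38ae, 75d4b38, 9356ea2, a6a2bb9, b444622, b8dfea7, c7abb1b, d7154c0, dafd26a}.
Only in a6a2bb9's history (ahead): {} — 0.
Only in 9356ea2's history (behind): {09fb5f9, 1b5ac57, 3a7048d, 5db49d5, 9356ea2, b444622, b8dfea7} — 7.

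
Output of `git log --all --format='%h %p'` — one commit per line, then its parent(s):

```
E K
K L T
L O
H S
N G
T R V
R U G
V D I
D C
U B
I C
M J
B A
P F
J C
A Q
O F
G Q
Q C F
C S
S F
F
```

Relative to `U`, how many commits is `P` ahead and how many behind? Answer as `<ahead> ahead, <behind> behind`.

Reachable from P: {F, P}.
Reachable from U: {A, B, C, F, Q, S, U}.
Only in P's history (ahead): {P} — 1.
Only in U's history (behind): {A, B, C, Q, S, U} — 6.

1 ahead, 6 behind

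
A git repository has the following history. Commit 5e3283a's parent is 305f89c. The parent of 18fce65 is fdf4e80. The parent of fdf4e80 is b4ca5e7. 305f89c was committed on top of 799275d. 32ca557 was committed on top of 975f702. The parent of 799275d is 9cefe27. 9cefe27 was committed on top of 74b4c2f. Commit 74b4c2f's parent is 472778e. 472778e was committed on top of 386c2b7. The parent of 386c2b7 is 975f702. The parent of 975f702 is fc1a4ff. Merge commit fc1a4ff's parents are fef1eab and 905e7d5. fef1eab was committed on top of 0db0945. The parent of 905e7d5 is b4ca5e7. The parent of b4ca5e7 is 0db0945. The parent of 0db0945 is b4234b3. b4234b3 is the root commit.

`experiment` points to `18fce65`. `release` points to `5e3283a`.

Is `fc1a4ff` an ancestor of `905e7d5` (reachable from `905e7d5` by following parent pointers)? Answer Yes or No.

No

Ancestors of 905e7d5: {0db0945, 905e7d5, b4234b3, b4ca5e7}.
fc1a4ff is not in that set, so it is not an ancestor of 905e7d5.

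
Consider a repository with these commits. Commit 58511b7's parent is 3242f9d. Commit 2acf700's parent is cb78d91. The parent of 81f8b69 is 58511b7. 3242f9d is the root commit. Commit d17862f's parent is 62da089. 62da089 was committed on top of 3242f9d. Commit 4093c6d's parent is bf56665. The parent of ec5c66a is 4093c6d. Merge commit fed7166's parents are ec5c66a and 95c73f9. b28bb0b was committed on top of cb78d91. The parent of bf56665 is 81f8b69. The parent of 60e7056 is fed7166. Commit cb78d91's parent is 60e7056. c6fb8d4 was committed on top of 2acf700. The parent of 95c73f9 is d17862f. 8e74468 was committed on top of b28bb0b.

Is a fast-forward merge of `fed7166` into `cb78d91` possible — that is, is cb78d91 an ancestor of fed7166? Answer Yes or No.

No

A fast-forward from cb78d91 to fed7166 is possible iff cb78d91 is an ancestor of fed7166.
Ancestors of fed7166: {3242f9d, 4093c6d, 58511b7, 62da089, 81f8b69, 95c73f9, bf56665, d17862f, ec5c66a, fed7166}.
cb78d91 is not among them, so fast-forward is not possible.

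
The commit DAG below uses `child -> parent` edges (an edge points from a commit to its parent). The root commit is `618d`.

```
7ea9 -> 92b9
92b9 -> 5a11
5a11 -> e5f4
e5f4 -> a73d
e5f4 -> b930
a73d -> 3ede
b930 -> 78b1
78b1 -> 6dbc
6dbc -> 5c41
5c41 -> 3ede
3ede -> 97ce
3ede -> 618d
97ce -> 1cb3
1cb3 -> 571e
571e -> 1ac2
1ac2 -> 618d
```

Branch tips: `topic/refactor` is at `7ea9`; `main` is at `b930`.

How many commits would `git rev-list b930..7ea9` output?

Reachable from 7ea9: {1ac2, 1cb3, 3ede, 571e, 5a11, 5c41, 618d, 6dbc, 78b1, 7ea9, 92b9, 97ce, a73d, b930, e5f4}.
Reachable from b930: {1ac2, 1cb3, 3ede, 571e, 5c41, 618d, 6dbc, 78b1, 97ce, b930}.
In 7ea9's history but not b930's: {5a11, 7ea9, 92b9, a73d, e5f4} — 5 commits.

5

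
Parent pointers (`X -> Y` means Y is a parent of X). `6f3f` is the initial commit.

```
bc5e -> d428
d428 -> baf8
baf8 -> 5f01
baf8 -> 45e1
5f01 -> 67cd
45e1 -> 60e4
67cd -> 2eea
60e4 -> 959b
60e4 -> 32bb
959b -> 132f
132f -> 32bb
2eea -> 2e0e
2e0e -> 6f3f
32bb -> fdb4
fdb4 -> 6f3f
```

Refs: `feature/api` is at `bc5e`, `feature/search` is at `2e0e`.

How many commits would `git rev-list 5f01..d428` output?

8

Reachable from d428: {132f, 2e0e, 2eea, 32bb, 45e1, 5f01, 60e4, 67cd, 6f3f, 959b, baf8, d428, fdb4}.
Reachable from 5f01: {2e0e, 2eea, 5f01, 67cd, 6f3f}.
In d428's history but not 5f01's: {132f, 32bb, 45e1, 60e4, 959b, baf8, d428, fdb4} — 8 commits.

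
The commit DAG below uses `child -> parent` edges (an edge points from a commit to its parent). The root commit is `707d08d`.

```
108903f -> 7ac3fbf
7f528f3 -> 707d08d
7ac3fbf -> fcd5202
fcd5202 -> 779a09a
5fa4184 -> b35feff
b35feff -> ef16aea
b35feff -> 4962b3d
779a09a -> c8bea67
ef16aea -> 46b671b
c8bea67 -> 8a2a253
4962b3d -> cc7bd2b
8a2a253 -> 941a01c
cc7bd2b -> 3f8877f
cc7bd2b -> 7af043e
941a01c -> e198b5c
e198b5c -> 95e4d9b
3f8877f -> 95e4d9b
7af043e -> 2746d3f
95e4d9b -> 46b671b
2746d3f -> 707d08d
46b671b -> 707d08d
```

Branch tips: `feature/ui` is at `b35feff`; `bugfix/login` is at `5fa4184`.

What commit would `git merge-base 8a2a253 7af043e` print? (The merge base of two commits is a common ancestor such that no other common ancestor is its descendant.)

Ancestors of 8a2a253: {46b671b, 707d08d, 8a2a253, 941a01c, 95e4d9b, e198b5c}.
Ancestors of 7af043e: {2746d3f, 707d08d, 7af043e}.
Common ancestors: {707d08d}.
The only common ancestor is 707d08d, so it is the merge base.

707d08d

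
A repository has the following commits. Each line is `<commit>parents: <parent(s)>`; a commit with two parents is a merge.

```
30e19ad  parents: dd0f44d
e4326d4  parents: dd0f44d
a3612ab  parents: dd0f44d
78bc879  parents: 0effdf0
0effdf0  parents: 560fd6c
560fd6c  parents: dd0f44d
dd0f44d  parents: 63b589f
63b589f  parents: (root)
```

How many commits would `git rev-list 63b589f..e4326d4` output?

Reachable from e4326d4: {63b589f, dd0f44d, e4326d4}.
Reachable from 63b589f: {63b589f}.
In e4326d4's history but not 63b589f's: {dd0f44d, e4326d4} — 2 commits.

2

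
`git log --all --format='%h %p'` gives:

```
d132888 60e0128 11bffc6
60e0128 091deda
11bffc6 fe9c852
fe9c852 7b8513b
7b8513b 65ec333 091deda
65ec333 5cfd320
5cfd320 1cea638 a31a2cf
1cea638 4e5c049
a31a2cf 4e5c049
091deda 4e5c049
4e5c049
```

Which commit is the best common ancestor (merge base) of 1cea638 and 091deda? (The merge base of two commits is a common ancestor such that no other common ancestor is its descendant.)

4e5c049

Ancestors of 1cea638: {1cea638, 4e5c049}.
Ancestors of 091deda: {091deda, 4e5c049}.
Common ancestors: {4e5c049}.
The only common ancestor is 4e5c049, so it is the merge base.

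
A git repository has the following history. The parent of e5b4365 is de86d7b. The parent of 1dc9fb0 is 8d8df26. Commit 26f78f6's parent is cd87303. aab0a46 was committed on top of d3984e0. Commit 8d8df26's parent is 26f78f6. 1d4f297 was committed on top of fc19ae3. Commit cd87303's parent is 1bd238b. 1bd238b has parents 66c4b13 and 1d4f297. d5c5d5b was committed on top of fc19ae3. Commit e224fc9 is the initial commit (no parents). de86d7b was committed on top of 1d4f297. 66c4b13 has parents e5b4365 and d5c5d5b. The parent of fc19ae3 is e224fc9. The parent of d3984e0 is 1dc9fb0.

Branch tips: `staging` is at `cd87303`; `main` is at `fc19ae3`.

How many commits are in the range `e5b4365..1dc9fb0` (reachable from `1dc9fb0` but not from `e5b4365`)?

7

Reachable from 1dc9fb0: {1bd238b, 1d4f297, 1dc9fb0, 26f78f6, 66c4b13, 8d8df26, cd87303, d5c5d5b, de86d7b, e224fc9, e5b4365, fc19ae3}.
Reachable from e5b4365: {1d4f297, de86d7b, e224fc9, e5b4365, fc19ae3}.
In 1dc9fb0's history but not e5b4365's: {1bd238b, 1dc9fb0, 26f78f6, 66c4b13, 8d8df26, cd87303, d5c5d5b} — 7 commits.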